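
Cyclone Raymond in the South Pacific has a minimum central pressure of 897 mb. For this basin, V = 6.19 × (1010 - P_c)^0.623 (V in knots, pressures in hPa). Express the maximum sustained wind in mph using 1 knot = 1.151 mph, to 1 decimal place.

ΔP = 1010 − 897 = 113 mb.
V ≈ 6.19 × 113^0.623 = 6.19 × 19.014 ≈ 117.695 kt.
117.695 × 1.151 ≈ 135.47 mph → 135.5 mph.

135.5 mph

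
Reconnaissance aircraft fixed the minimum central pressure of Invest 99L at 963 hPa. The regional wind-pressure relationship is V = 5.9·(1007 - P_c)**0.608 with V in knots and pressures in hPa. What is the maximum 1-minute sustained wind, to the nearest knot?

ΔP = 1007 − 963 = 44 hPa.
44^0.608 ≈ 9.982.
V ≈ 5.9 × 9.982 ≈ 58.9 kt.

59 kt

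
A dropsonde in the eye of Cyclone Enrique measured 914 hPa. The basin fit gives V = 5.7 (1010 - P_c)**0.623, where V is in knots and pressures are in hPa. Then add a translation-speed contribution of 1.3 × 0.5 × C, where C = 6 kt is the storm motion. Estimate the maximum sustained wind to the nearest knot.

102 kt

ΔP = 1010 − 914 = 96 hPa.
96^0.623 ≈ 17.177.
V ≈ 5.7 × 17.177 ≈ 97.9 kt.
Translation term: 1.3 × 0.5 × 6 = 3.9 kt.
Corrected V ≈ 101.8 kt → 102 kt.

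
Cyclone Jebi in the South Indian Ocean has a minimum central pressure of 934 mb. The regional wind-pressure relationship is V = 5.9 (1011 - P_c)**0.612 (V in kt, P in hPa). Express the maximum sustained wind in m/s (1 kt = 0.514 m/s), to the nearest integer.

43 m/s

ΔP = 1011 − 934 = 77 mb.
V ≈ 5.9 × 77^0.612 = 5.9 × 14.274 ≈ 84.214 kt.
84.214 × 0.514 ≈ 43.29 m/s → 43 m/s.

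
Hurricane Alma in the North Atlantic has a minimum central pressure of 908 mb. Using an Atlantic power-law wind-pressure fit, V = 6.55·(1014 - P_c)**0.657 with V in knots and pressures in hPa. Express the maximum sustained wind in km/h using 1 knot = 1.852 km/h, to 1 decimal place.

ΔP = 1014 − 908 = 106 mb.
V ≈ 6.55 × 106^0.657 = 6.55 × 21.410 ≈ 140.238 kt.
140.238 × 1.852 ≈ 259.72 km/h → 259.7 km/h.

259.7 km/h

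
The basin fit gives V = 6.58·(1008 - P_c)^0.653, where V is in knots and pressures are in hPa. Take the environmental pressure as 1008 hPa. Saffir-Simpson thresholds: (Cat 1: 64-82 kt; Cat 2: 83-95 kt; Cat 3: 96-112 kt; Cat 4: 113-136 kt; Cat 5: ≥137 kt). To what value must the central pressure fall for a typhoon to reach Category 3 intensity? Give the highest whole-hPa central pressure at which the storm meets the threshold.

Category 3 begins at V = 96 kt.
Required ΔP = (96/6.58)^(1/0.653) = 14.590^1.531 ≈ 60.62 hPa.
P_c ≤ 1008 − 60.62 = 947.38, so the highest integer P_c is 947 hPa.

947 hPa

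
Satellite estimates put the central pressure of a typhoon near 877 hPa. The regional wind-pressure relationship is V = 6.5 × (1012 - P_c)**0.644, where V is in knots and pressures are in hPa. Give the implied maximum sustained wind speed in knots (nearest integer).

153 kt

ΔP = 1012 − 877 = 135 hPa.
135^0.644 ≈ 23.547.
V ≈ 6.5 × 23.547 ≈ 153.1 kt.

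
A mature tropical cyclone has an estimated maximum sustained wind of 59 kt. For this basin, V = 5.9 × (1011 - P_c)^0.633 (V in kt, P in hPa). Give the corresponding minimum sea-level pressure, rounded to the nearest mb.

ΔP = (V / 5.9)^(1/0.633) = (59/5.9)^1.580.
59/5.9 = 10.000; 10.000^1.580 ≈ 38.00 mb.
P_c = 1011 − 38.00 = 973.00 ≈ 973 mb.

973 mb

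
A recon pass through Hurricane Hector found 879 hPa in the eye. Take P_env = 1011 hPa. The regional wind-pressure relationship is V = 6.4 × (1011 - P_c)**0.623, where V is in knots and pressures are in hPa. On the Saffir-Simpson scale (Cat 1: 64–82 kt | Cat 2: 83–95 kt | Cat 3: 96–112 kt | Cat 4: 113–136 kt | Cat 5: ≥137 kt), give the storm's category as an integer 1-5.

ΔP = 1011 − 879 = 132 hPa.
V ≈ 6.4 × 132^0.623 = 6.4 × 20.95 ≈ 134 kt.
134 kt falls in the Category 4 band.

4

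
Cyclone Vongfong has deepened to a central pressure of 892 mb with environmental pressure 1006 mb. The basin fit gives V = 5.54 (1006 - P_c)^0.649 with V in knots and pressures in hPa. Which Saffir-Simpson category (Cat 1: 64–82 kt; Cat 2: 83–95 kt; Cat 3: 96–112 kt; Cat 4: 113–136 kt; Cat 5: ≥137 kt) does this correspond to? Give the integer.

4

ΔP = 1006 − 892 = 114 mb.
V ≈ 5.54 × 114^0.649 = 5.54 × 21.62 ≈ 120 kt.
120 kt falls in the Category 4 band.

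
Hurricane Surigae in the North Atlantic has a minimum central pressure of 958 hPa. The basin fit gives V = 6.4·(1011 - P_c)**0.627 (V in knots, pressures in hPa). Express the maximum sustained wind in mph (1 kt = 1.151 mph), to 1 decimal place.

88.8 mph

ΔP = 1011 − 958 = 53 hPa.
V ≈ 6.4 × 53^0.627 = 6.4 × 12.054 ≈ 77.144 kt.
77.144 × 1.151 ≈ 88.79 mph → 88.8 mph.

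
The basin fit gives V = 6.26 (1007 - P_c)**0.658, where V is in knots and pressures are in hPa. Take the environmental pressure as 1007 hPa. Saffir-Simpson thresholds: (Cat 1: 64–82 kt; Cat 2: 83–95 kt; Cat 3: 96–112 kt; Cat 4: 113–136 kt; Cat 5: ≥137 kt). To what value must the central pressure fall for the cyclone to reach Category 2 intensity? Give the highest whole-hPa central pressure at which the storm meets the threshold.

956 hPa

Category 2 begins at V = 83 kt.
Required ΔP = (83/6.26)^(1/0.658) = 13.259^1.520 ≈ 50.81 hPa.
P_c ≤ 1007 − 50.81 = 956.19, so the highest integer P_c is 956 hPa.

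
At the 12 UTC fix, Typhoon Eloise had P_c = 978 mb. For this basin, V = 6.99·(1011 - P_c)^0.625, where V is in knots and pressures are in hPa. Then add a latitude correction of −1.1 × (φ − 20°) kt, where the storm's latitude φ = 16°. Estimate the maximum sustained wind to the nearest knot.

ΔP = 1011 − 978 = 33 mb.
33^0.625 ≈ 8.893.
V ≈ 6.99 × 8.893 ≈ 62.2 kt.
Latitude correction: −1.1 × (16 − 20) = 4.4 kt.
Corrected V ≈ 66.6 kt → 67 kt.

67 kt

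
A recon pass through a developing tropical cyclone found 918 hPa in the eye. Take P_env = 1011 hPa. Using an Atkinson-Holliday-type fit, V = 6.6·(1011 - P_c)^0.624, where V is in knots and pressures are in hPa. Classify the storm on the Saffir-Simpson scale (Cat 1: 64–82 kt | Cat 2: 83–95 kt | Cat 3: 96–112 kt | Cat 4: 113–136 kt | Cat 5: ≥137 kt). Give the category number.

ΔP = 1011 − 918 = 93 hPa.
V ≈ 6.6 × 93^0.624 = 6.6 × 16.92 ≈ 112 kt.
112 kt falls in the Category 3 band.

3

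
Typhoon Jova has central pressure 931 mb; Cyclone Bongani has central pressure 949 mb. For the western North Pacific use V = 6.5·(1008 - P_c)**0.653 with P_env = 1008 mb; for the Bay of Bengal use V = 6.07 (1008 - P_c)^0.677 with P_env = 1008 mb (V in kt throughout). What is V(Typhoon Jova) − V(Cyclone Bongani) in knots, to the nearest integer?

Typhoon Jova: ΔP = 77; V ≈ 6.5 × 77^0.653 ≈ 110.86 kt.
Cyclone Bongani: ΔP = 59; V ≈ 6.07 × 59^0.677 ≈ 95.95 kt.
Difference ≈ 110.86 − 95.95 = 14.91 → 15 kt.

15 kt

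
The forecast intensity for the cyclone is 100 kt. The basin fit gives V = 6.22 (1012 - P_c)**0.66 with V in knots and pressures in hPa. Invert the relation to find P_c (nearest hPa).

945 hPa

ΔP = (V / 6.22)^(1/0.66) = (100/6.22)^1.515.
100/6.22 = 16.077; 16.077^1.515 ≈ 67.23 hPa.
P_c = 1012 − 67.23 = 944.77 ≈ 945 hPa.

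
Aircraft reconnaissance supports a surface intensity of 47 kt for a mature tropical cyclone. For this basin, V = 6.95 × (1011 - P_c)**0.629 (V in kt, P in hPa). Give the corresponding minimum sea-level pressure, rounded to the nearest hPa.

ΔP = (V / 6.95)^(1/0.629) = (47/6.95)^1.590.
47/6.95 = 6.763; 6.763^1.590 ≈ 20.88 hPa.
P_c = 1011 − 20.88 = 990.12 ≈ 990 hPa.

990 hPa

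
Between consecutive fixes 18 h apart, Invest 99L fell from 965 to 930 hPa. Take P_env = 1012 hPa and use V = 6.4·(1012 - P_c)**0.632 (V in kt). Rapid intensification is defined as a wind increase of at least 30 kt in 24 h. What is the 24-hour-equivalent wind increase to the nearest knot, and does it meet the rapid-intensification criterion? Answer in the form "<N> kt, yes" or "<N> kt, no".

V₁: ΔP = 47, V ≈ 6.4 × 47^0.632 ≈ 72.94 kt.
V₂: ΔP = 82, V ≈ 6.4 × 82^0.632 ≈ 103.68 kt.
ΔV over 18 h = 30.74 kt → 24 h equivalent = 30.74 × 24/18 ≈ 40.99 kt.
41 kt ≥ 30 kt ⇒ rapid intensification.

41 kt, yes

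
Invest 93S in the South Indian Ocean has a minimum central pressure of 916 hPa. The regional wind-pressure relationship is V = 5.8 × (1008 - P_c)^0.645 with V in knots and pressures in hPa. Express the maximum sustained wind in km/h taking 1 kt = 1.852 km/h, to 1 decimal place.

198.5 km/h

ΔP = 1008 − 916 = 92 hPa.
V ≈ 5.8 × 92^0.645 = 5.8 × 18.477 ≈ 107.169 kt.
107.169 × 1.852 ≈ 198.48 km/h → 198.5 km/h.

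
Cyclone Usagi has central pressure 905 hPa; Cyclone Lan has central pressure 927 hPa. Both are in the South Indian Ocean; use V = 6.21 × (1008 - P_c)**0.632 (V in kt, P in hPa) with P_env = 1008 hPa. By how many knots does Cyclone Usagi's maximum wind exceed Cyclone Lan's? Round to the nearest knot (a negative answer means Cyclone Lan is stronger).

Cyclone Usagi: ΔP = 103; V ≈ 6.21 × 103^0.632 ≈ 116.20 kt.
Cyclone Lan: ΔP = 81; V ≈ 6.21 × 81^0.632 ≈ 99.83 kt.
Difference ≈ 116.20 − 99.83 = 16.37 → 16 kt.

16 kt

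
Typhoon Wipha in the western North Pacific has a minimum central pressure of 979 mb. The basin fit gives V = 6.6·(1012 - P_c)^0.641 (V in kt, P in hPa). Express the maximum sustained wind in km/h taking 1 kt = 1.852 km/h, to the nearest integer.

115 km/h

ΔP = 1012 − 979 = 33 mb.
V ≈ 6.6 × 33^0.641 = 6.6 × 9.405 ≈ 62.074 kt.
62.074 × 1.852 ≈ 114.96 km/h → 115 km/h.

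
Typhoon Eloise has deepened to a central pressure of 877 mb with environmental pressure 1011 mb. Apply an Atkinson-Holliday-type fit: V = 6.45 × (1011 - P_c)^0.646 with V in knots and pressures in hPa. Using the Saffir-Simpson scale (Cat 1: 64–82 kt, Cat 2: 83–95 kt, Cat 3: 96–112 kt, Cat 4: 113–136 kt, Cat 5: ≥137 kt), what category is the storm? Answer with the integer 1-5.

5

ΔP = 1011 − 877 = 134 mb.
V ≈ 6.45 × 134^0.646 = 6.45 × 23.67 ≈ 153 kt.
153 kt falls in the Category 5 band.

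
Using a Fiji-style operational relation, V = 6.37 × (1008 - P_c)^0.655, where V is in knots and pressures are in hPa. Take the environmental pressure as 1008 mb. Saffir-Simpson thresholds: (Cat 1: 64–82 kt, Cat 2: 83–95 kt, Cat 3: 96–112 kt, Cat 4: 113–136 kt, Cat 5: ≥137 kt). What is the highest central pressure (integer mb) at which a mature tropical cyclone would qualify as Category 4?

Category 4 begins at V = 113 kt.
Required ΔP = (113/6.37)^(1/0.655) = 17.739^1.527 ≈ 80.68 mb.
P_c ≤ 1008 − 80.68 = 927.32, so the highest integer P_c is 927 mb.

927 mb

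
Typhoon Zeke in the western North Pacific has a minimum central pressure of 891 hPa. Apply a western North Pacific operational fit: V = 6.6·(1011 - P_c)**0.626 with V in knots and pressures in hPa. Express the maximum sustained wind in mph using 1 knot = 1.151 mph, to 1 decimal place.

ΔP = 1011 − 891 = 120 hPa.
V ≈ 6.6 × 120^0.626 = 6.6 × 20.025 ≈ 132.163 kt.
132.163 × 1.151 ≈ 152.12 mph → 152.1 mph.

152.1 mph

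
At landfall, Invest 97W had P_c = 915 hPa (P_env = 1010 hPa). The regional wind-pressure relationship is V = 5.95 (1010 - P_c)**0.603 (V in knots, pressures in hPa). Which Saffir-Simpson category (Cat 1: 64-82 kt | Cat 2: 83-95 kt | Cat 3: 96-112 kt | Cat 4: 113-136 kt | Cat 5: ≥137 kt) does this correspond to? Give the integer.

ΔP = 1010 − 915 = 95 hPa.
V ≈ 5.95 × 95^0.603 = 5.95 × 15.58 ≈ 93 kt.
93 kt falls in the Category 2 band.

2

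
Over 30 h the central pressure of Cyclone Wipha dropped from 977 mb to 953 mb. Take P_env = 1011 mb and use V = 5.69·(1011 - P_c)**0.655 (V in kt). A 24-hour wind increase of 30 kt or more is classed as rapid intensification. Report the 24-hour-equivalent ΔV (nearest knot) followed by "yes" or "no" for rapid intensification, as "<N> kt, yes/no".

V₁: ΔP = 34, V ≈ 5.69 × 34^0.655 ≈ 57.31 kt.
V₂: ΔP = 58, V ≈ 5.69 × 58^0.655 ≈ 81.31 kt.
ΔV over 30 h = 24.00 kt → 24 h equivalent = 24.00 × 24/30 ≈ 19.20 kt.
19 kt < 30 kt ⇒ not rapid intensification.

19 kt, no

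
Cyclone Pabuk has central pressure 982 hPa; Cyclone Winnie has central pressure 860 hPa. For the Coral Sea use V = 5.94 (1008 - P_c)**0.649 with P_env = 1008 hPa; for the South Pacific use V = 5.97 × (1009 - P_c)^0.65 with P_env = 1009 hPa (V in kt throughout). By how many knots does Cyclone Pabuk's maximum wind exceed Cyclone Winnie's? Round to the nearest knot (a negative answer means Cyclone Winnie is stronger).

-105 kt

Cyclone Pabuk: ΔP = 26; V ≈ 5.94 × 26^0.649 ≈ 49.22 kt.
Cyclone Winnie: ΔP = 149; V ≈ 5.97 × 149^0.65 ≈ 154.36 kt.
Difference ≈ 49.22 − 154.36 = -105.14 → -105 kt.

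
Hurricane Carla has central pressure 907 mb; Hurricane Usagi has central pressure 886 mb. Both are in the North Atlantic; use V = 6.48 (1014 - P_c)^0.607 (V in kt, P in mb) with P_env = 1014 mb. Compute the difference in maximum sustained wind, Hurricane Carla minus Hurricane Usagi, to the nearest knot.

-13 kt

Hurricane Carla: ΔP = 107; V ≈ 6.48 × 107^0.607 ≈ 110.51 kt.
Hurricane Usagi: ΔP = 128; V ≈ 6.48 × 128^0.607 ≈ 123.21 kt.
Difference ≈ 110.51 − 123.21 = -12.70 → -13 kt.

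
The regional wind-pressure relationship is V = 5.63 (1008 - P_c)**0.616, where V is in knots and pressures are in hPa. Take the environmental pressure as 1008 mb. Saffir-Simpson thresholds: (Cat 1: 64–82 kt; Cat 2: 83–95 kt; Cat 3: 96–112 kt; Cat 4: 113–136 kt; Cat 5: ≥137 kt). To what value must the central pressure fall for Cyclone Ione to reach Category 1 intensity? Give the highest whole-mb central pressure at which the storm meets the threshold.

956 mb

Category 1 begins at V = 64 kt.
Required ΔP = (64/5.63)^(1/0.616) = 11.368^1.623 ≈ 51.73 mb.
P_c ≤ 1008 − 51.73 = 956.27, so the highest integer P_c is 956 mb.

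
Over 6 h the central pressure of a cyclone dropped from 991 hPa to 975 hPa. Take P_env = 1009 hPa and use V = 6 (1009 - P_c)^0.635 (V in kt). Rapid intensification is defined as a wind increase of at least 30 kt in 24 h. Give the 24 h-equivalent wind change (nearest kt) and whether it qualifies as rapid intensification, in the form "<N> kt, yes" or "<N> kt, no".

V₁: ΔP = 18, V ≈ 6 × 18^0.635 ≈ 37.61 kt.
V₂: ΔP = 34, V ≈ 6 × 34^0.635 ≈ 56.32 kt.
ΔV over 6 h = 18.71 kt → 24 h equivalent = 18.71 × 24/6 ≈ 74.84 kt.
75 kt ≥ 30 kt ⇒ rapid intensification.

75 kt, yes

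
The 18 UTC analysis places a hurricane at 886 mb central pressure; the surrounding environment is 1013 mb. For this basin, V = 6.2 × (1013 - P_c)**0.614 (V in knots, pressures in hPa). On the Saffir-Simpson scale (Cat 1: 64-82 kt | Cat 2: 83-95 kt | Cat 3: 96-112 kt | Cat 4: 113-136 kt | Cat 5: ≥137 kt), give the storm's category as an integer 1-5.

4

ΔP = 1013 − 886 = 127 mb.
V ≈ 6.2 × 127^0.614 = 6.2 × 19.58 ≈ 121 kt.
121 kt falls in the Category 4 band.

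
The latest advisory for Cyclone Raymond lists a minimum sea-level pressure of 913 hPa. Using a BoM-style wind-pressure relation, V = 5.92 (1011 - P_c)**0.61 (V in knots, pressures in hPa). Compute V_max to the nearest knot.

ΔP = 1011 − 913 = 98 hPa.
98^0.61 ≈ 16.393.
V ≈ 5.92 × 16.393 ≈ 97.0 kt.

97 kt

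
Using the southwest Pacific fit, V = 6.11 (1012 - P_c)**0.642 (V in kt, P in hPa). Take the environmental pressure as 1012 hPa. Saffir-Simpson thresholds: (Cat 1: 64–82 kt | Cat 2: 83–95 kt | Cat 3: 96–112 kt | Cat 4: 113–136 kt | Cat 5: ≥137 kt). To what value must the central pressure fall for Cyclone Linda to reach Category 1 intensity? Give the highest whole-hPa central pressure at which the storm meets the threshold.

Category 1 begins at V = 64 kt.
Required ΔP = (64/6.11)^(1/0.642) = 10.475^1.558 ≈ 38.82 hPa.
P_c ≤ 1012 − 38.82 = 973.18, so the highest integer P_c is 973 hPa.

973 hPa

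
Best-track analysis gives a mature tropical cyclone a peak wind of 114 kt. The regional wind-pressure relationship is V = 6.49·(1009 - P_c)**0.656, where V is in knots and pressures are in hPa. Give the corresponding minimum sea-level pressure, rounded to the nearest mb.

930 mb

ΔP = (V / 6.49)^(1/0.656) = (114/6.49)^1.524.
114/6.49 = 17.565; 17.565^1.524 ≈ 78.95 mb.
P_c = 1009 − 78.95 = 930.05 ≈ 930 mb.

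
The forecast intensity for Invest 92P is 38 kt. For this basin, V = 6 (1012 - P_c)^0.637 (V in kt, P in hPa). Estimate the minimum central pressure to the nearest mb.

994 mb

ΔP = (V / 6)^(1/0.637) = (38/6)^1.570.
38/6 = 6.333; 6.333^1.570 ≈ 18.13 mb.
P_c = 1012 − 18.13 = 993.87 ≈ 994 mb.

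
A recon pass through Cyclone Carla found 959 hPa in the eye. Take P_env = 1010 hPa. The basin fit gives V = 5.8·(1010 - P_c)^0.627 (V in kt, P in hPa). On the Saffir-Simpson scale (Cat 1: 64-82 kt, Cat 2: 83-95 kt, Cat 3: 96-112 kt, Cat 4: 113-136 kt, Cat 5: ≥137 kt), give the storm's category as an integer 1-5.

1

ΔP = 1010 − 959 = 51 hPa.
V ≈ 5.8 × 51^0.627 = 5.8 × 11.77 ≈ 68 kt.
68 kt falls in the Category 1 band.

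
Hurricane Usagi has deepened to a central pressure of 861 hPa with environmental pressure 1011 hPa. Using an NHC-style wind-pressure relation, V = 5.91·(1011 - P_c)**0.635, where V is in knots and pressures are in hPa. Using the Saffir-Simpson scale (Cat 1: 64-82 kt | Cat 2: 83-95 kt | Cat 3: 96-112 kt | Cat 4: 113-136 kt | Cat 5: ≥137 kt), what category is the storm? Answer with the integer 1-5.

ΔP = 1011 − 861 = 150 hPa.
V ≈ 5.91 × 150^0.635 = 5.91 × 24.09 ≈ 142 kt.
142 kt falls in the Category 5 band.

5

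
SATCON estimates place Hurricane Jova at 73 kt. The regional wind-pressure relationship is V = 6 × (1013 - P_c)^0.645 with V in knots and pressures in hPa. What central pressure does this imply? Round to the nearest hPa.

ΔP = (V / 6)^(1/0.645) = (73/6)^1.550.
73/6 = 12.167; 12.167^1.550 ≈ 48.13 hPa.
P_c = 1013 − 48.13 = 964.87 ≈ 965 hPa.

965 hPa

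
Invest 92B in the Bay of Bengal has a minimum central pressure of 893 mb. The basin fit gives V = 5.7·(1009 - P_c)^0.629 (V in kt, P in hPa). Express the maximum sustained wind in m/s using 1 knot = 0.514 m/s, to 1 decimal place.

58.3 m/s

ΔP = 1009 − 893 = 116 mb.
V ≈ 5.7 × 116^0.629 = 5.7 × 19.886 ≈ 113.349 kt.
113.349 × 0.514 ≈ 58.26 m/s → 58.3 m/s.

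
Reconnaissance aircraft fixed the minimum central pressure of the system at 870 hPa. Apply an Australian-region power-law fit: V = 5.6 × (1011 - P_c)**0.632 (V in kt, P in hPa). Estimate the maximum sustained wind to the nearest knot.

128 kt

ΔP = 1011 − 870 = 141 hPa.
141^0.632 ≈ 22.820.
V ≈ 5.6 × 22.820 ≈ 127.8 kt.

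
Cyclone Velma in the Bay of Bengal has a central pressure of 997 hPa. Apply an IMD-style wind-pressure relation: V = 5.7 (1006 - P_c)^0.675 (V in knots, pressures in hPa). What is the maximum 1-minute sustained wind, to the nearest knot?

25 kt

ΔP = 1006 − 997 = 9 hPa.
9^0.675 ≈ 4.407.
V ≈ 5.7 × 4.407 ≈ 25.1 kt.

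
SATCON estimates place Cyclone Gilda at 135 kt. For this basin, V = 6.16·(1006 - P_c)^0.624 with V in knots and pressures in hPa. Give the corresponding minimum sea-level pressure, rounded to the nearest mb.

865 mb

ΔP = (V / 6.16)^(1/0.624) = (135/6.16)^1.603.
135/6.16 = 21.916; 21.916^1.603 ≈ 140.81 mb.
P_c = 1006 − 140.81 = 865.19 ≈ 865 mb.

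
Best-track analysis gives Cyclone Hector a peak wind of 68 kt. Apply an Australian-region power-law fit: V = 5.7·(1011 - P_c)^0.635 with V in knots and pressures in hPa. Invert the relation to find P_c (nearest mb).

961 mb

ΔP = (V / 5.7)^(1/0.635) = (68/5.7)^1.575.
68/5.7 = 11.930; 11.930^1.575 ≈ 49.60 mb.
P_c = 1011 − 49.60 = 961.40 ≈ 961 mb.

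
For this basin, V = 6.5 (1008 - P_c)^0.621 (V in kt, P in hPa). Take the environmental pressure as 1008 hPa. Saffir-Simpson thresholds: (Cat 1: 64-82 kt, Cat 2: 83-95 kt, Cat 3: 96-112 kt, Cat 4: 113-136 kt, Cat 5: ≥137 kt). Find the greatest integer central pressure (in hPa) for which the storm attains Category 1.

Category 1 begins at V = 64 kt.
Required ΔP = (64/6.5)^(1/0.621) = 9.846^1.610 ≈ 39.76 hPa.
P_c ≤ 1008 − 39.76 = 968.24, so the highest integer P_c is 968 hPa.

968 hPa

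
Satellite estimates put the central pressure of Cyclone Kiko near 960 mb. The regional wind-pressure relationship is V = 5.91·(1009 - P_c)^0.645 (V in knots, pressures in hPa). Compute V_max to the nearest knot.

73 kt

ΔP = 1009 − 960 = 49 mb.
49^0.645 ≈ 12.308.
V ≈ 5.91 × 12.308 ≈ 72.7 kt.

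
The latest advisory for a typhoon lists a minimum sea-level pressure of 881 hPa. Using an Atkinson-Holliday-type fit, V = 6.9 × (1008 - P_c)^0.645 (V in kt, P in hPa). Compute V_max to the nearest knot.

ΔP = 1008 − 881 = 127 hPa.
127^0.645 ≈ 22.749.
V ≈ 6.9 × 22.749 ≈ 157.0 kt.

157 kt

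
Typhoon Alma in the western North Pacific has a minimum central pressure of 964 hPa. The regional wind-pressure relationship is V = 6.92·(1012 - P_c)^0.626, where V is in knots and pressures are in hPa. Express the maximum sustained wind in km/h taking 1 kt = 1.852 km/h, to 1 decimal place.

144.6 km/h

ΔP = 1012 − 964 = 48 hPa.
V ≈ 6.92 × 48^0.626 = 6.92 × 11.284 ≈ 78.084 kt.
78.084 × 1.852 ≈ 144.61 km/h → 144.6 km/h.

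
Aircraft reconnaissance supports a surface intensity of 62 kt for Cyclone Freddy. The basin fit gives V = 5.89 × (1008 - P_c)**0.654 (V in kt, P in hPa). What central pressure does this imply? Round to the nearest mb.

971 mb

ΔP = (V / 5.89)^(1/0.654) = (62/5.89)^1.529.
62/5.89 = 10.526; 10.526^1.529 ≈ 36.57 mb.
P_c = 1008 − 36.57 = 971.43 ≈ 971 mb.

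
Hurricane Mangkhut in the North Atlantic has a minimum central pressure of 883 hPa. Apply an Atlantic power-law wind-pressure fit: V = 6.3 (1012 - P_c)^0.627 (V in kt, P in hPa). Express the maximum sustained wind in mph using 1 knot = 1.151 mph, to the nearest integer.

153 mph

ΔP = 1012 − 883 = 129 hPa.
V ≈ 6.3 × 129^0.627 = 6.3 × 21.054 ≈ 132.642 kt.
132.642 × 1.151 ≈ 152.67 mph → 153 mph.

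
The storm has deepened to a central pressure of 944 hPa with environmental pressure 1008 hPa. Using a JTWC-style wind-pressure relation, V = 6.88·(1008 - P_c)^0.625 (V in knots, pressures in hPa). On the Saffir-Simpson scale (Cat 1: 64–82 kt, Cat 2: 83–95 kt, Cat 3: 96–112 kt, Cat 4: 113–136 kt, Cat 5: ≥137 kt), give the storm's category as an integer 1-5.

ΔP = 1008 − 944 = 64 hPa.
V ≈ 6.88 × 64^0.625 = 6.88 × 13.45 ≈ 93 kt.
93 kt falls in the Category 2 band.

2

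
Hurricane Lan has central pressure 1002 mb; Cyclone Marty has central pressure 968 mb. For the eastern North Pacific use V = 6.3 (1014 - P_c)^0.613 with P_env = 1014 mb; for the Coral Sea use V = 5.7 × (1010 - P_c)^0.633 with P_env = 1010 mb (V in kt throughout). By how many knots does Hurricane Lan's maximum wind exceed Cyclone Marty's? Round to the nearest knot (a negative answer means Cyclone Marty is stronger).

-32 kt

Hurricane Lan: ΔP = 12; V ≈ 6.3 × 12^0.613 ≈ 28.90 kt.
Cyclone Marty: ΔP = 42; V ≈ 5.7 × 42^0.633 ≈ 60.73 kt.
Difference ≈ 28.90 − 60.73 = -31.83 → -32 kt.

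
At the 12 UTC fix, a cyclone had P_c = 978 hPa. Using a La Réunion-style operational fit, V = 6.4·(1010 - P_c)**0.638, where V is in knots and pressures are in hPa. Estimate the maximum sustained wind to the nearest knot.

58 kt

ΔP = 1010 − 978 = 32 hPa.
32^0.638 ≈ 9.126.
V ≈ 6.4 × 9.126 ≈ 58.4 kt.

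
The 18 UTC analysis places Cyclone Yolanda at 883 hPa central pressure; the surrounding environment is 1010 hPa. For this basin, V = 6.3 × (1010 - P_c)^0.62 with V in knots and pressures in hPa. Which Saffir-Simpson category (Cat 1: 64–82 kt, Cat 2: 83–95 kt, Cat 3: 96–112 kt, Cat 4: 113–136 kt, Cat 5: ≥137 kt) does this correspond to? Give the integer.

4

ΔP = 1010 − 883 = 127 hPa.
V ≈ 6.3 × 127^0.62 = 6.3 × 20.15 ≈ 127 kt.
127 kt falls in the Category 4 band.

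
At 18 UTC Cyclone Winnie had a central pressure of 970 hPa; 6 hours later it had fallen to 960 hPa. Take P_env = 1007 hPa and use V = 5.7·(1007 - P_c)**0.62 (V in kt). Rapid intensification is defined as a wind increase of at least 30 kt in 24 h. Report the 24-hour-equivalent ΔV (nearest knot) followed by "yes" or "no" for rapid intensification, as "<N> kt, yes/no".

V₁: ΔP = 37, V ≈ 5.7 × 37^0.62 ≈ 53.48 kt.
V₂: ΔP = 47, V ≈ 5.7 × 47^0.62 ≈ 62.03 kt.
ΔV over 6 h = 8.55 kt → 24 h equivalent = 8.55 × 24/6 ≈ 34.20 kt.
34 kt ≥ 30 kt ⇒ rapid intensification.

34 kt, yes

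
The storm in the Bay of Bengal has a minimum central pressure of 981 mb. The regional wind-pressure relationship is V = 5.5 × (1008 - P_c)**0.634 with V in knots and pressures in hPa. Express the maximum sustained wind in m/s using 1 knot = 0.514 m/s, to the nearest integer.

23 m/s

ΔP = 1008 − 981 = 27 mb.
V ≈ 5.5 × 27^0.634 = 5.5 × 8.081 ≈ 44.447 kt.
44.447 × 0.514 ≈ 22.85 m/s → 23 m/s.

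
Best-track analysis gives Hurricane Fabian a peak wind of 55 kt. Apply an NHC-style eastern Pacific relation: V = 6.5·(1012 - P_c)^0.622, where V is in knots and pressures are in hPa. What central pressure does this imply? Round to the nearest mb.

981 mb

ΔP = (V / 6.5)^(1/0.622) = (55/6.5)^1.608.
55/6.5 = 8.462; 8.462^1.608 ≈ 30.98 mb.
P_c = 1012 − 30.98 = 981.02 ≈ 981 mb.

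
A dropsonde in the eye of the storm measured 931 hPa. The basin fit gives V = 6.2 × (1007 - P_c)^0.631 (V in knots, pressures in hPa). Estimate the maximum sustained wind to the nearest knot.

ΔP = 1007 − 931 = 76 hPa.
76^0.631 ≈ 15.374.
V ≈ 6.2 × 15.374 ≈ 95.3 kt.

95 kt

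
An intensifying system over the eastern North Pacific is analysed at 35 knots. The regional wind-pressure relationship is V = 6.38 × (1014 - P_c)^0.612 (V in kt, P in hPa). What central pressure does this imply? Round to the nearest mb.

ΔP = (V / 6.38)^(1/0.612) = (35/6.38)^1.634.
35/6.38 = 5.486; 5.486^1.634 ≈ 16.14 mb.
P_c = 1014 − 16.14 = 997.86 ≈ 998 mb.

998 mb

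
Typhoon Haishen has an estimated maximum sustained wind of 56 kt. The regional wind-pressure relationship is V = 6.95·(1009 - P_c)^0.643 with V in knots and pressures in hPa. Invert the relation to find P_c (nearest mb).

ΔP = (V / 6.95)^(1/0.643) = (56/6.95)^1.555.
56/6.95 = 8.058; 8.058^1.555 ≈ 25.66 mb.
P_c = 1009 − 25.66 = 983.34 ≈ 983 mb.

983 mb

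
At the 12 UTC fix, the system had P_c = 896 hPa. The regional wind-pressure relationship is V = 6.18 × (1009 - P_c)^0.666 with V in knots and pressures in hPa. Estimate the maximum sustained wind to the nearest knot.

144 kt

ΔP = 1009 − 896 = 113 hPa.
113^0.666 ≈ 23.300.
V ≈ 6.18 × 23.300 ≈ 144.0 kt.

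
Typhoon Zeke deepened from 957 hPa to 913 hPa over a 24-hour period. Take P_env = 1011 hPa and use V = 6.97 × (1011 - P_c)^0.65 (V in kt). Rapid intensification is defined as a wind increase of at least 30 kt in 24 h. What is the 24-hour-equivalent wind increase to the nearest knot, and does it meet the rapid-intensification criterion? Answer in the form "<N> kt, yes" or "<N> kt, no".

44 kt, yes

V₁: ΔP = 54, V ≈ 6.97 × 54^0.65 ≈ 93.17 kt.
V₂: ΔP = 98, V ≈ 6.97 × 98^0.65 ≈ 137.26 kt.
ΔV over 24 h = 44.09 kt → 24 h equivalent = 44.09 × 24/24 ≈ 44.09 kt.
44 kt ≥ 30 kt ⇒ rapid intensification.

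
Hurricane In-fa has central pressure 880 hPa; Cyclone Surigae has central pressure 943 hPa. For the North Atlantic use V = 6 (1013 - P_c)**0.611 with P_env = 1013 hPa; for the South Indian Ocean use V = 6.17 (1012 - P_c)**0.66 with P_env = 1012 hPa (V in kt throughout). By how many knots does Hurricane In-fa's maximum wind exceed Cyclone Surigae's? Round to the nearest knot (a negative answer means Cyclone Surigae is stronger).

Hurricane In-fa: ΔP = 133; V ≈ 6 × 133^0.611 ≈ 119.08 kt.
Cyclone Surigae: ΔP = 69; V ≈ 6.17 × 69^0.66 ≈ 100.91 kt.
Difference ≈ 119.08 − 100.91 = 18.17 → 18 kt.

18 kt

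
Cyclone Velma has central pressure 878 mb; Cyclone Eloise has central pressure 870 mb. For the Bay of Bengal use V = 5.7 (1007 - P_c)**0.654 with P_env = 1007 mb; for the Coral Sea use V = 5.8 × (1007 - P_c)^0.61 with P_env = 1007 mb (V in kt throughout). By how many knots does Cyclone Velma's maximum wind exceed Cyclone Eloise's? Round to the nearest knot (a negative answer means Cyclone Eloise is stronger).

20 kt

Cyclone Velma: ΔP = 129; V ≈ 5.7 × 129^0.654 ≈ 136.84 kt.
Cyclone Eloise: ΔP = 137; V ≈ 5.8 × 137^0.61 ≈ 116.63 kt.
Difference ≈ 136.84 − 116.63 = 20.21 → 20 kt.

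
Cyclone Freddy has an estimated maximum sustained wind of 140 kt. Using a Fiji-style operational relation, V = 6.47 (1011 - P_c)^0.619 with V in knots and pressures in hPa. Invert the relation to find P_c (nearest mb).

867 mb

ΔP = (V / 6.47)^(1/0.619) = (140/6.47)^1.616.
140/6.47 = 21.638; 21.638^1.616 ≈ 143.57 mb.
P_c = 1011 − 143.57 = 867.43 ≈ 867 mb.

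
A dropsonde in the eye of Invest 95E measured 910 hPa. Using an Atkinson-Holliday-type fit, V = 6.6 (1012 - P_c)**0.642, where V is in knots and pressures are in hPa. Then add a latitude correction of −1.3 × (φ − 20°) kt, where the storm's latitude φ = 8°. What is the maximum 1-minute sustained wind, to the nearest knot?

ΔP = 1012 − 910 = 102 hPa.
102^0.642 ≈ 19.477.
V ≈ 6.6 × 19.477 ≈ 128.5 kt.
Latitude correction: −1.3 × (8 − 20) = 15.6 kt.
Corrected V ≈ 144.1 kt → 144 kt.

144 kt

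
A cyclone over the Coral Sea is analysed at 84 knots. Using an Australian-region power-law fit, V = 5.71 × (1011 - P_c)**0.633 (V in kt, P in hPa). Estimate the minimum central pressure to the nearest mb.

941 mb

ΔP = (V / 5.71)^(1/0.633) = (84/5.71)^1.580.
84/5.71 = 14.711; 14.711^1.580 ≈ 69.92 mb.
P_c = 1011 − 69.92 = 941.08 ≈ 941 mb.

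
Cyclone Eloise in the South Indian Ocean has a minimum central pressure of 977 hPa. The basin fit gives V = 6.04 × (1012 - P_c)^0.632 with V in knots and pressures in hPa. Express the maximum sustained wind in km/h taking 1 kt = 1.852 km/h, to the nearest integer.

106 km/h

ΔP = 1012 − 977 = 35 hPa.
V ≈ 6.04 × 35^0.632 = 6.04 × 9.459 ≈ 57.133 kt.
57.133 × 1.852 ≈ 105.81 km/h → 106 km/h.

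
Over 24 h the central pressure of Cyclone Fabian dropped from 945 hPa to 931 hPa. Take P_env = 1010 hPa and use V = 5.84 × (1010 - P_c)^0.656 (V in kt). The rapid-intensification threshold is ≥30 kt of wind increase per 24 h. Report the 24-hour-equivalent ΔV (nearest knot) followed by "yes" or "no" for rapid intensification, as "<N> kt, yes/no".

12 kt, no

V₁: ΔP = 65, V ≈ 5.84 × 65^0.656 ≈ 90.30 kt.
V₂: ΔP = 79, V ≈ 5.84 × 79^0.656 ≈ 102.63 kt.
ΔV over 24 h = 12.33 kt → 24 h equivalent = 12.33 × 24/24 ≈ 12.33 kt.
12 kt < 30 kt ⇒ not rapid intensification.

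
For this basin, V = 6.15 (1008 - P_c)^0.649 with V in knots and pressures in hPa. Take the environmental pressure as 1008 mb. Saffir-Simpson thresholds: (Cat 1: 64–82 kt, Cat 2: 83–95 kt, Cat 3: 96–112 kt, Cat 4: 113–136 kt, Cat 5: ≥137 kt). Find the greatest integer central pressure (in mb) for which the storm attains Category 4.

Category 4 begins at V = 113 kt.
Required ΔP = (113/6.15)^(1/0.649) = 18.374^1.541 ≈ 88.70 mb.
P_c ≤ 1008 − 88.70 = 919.30, so the highest integer P_c is 919 mb.

919 mb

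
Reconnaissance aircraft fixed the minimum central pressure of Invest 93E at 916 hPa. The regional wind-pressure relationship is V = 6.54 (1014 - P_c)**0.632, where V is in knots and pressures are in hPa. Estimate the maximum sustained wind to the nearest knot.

ΔP = 1014 − 916 = 98 hPa.
98^0.632 ≈ 18.132.
V ≈ 6.54 × 18.132 ≈ 118.6 kt.

119 kt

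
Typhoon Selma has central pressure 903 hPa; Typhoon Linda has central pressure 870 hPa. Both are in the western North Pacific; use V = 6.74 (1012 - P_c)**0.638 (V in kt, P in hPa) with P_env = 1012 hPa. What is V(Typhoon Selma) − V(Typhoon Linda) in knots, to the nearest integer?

Typhoon Selma: ΔP = 109; V ≈ 6.74 × 109^0.638 ≈ 134.44 kt.
Typhoon Linda: ΔP = 142; V ≈ 6.74 × 142^0.638 ≈ 159.15 kt.
Difference ≈ 134.44 − 159.15 = -24.71 → -25 kt.

-25 kt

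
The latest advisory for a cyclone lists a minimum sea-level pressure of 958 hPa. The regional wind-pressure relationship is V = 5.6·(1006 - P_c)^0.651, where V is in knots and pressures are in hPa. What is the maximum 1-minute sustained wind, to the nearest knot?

70 kt

ΔP = 1006 − 958 = 48 hPa.
48^0.651 ≈ 12.430.
V ≈ 5.6 × 12.430 ≈ 69.6 kt.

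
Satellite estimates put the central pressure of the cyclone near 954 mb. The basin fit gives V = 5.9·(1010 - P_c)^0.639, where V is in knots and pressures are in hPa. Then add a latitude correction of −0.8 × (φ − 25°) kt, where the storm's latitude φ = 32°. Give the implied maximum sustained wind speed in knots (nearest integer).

72 kt

ΔP = 1010 − 954 = 56 mb.
56^0.639 ≈ 13.095.
V ≈ 5.9 × 13.095 ≈ 77.3 kt.
Latitude correction: −0.8 × (32 − 25) = -5.6 kt.
Corrected V ≈ 71.7 kt → 72 kt.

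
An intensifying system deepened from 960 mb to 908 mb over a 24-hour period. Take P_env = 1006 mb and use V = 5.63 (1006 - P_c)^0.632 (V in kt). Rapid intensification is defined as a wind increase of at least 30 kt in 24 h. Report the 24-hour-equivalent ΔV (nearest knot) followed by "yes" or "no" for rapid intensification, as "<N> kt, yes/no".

39 kt, yes

V₁: ΔP = 46, V ≈ 5.63 × 46^0.632 ≈ 63.30 kt.
V₂: ΔP = 98, V ≈ 5.63 × 98^0.632 ≈ 102.09 kt.
ΔV over 24 h = 38.79 kt → 24 h equivalent = 38.79 × 24/24 ≈ 38.79 kt.
39 kt ≥ 30 kt ⇒ rapid intensification.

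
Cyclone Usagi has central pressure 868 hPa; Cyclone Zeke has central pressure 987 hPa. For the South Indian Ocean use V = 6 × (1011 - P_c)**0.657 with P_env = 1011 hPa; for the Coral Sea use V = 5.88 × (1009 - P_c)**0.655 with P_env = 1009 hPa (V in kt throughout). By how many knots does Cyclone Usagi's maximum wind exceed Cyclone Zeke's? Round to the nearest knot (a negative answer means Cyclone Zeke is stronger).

Cyclone Usagi: ΔP = 143; V ≈ 6 × 143^0.657 ≈ 156.39 kt.
Cyclone Zeke: ΔP = 22; V ≈ 5.88 × 22^0.655 ≈ 44.53 kt.
Difference ≈ 156.39 − 44.53 = 111.86 → 112 kt.

112 kt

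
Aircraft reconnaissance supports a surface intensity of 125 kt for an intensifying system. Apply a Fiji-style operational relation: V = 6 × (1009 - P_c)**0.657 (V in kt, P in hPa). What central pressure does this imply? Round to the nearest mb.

ΔP = (V / 6)^(1/0.657) = (125/6)^1.522.
125/6 = 20.833; 20.833^1.522 ≈ 101.68 mb.
P_c = 1009 − 101.68 = 907.32 ≈ 907 mb.

907 mb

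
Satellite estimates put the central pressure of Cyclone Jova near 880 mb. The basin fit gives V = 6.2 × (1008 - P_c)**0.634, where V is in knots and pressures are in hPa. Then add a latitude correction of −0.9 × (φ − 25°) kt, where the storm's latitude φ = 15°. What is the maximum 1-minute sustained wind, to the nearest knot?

ΔP = 1008 − 880 = 128 mb.
128^0.634 ≈ 21.676.
V ≈ 6.2 × 21.676 ≈ 134.4 kt.
Latitude correction: −0.9 × (15 − 25) = 9 kt.
Corrected V ≈ 143.4 kt → 143 kt.

143 kt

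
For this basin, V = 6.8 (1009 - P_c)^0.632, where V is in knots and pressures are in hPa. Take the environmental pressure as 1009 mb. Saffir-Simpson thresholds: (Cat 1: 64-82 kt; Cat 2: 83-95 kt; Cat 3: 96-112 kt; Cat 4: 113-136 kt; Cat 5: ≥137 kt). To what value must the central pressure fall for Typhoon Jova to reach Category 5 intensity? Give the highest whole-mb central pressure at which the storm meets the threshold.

Category 5 begins at V = 137 kt.
Required ΔP = (137/6.8)^(1/0.632) = 20.147^1.582 ≈ 115.78 mb.
P_c ≤ 1009 − 115.78 = 893.22, so the highest integer P_c is 893 mb.

893 mb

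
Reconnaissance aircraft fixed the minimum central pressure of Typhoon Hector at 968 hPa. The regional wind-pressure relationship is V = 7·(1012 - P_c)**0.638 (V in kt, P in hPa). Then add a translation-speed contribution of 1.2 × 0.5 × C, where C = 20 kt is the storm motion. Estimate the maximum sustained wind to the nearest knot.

ΔP = 1012 − 968 = 44 hPa.
44^0.638 ≈ 11.182.
V ≈ 7 × 11.182 ≈ 78.3 kt.
Translation term: 1.2 × 0.5 × 20 = 12 kt.
Corrected V ≈ 90.3 kt → 90 kt.

90 kt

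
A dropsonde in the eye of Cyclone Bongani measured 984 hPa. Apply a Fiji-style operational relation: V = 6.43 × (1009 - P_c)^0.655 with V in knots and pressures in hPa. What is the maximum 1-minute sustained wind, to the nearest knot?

53 kt

ΔP = 1009 − 984 = 25 hPa.
25^0.655 ≈ 8.235.
V ≈ 6.43 × 8.235 ≈ 52.9 kt.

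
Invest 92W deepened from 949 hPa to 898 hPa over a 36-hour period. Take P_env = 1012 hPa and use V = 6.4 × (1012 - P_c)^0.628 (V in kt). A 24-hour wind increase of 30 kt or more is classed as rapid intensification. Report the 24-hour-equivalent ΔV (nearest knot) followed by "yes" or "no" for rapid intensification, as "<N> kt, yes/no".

V₁: ΔP = 63, V ≈ 6.4 × 63^0.628 ≈ 86.33 kt.
V₂: ΔP = 114, V ≈ 6.4 × 114^0.628 ≈ 125.29 kt.
ΔV over 36 h = 38.96 kt → 24 h equivalent = 38.96 × 24/36 ≈ 25.97 kt.
26 kt < 30 kt ⇒ not rapid intensification.

26 kt, no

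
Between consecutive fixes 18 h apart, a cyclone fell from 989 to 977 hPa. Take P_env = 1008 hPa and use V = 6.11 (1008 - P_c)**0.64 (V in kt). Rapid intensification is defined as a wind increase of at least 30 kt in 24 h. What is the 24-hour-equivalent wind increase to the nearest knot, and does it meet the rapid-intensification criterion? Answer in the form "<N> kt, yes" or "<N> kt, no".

20 kt, no

V₁: ΔP = 19, V ≈ 6.11 × 19^0.64 ≈ 40.22 kt.
V₂: ΔP = 31, V ≈ 6.11 × 31^0.64 ≈ 55.02 kt.
ΔV over 18 h = 14.80 kt → 24 h equivalent = 14.80 × 24/18 ≈ 19.73 kt.
20 kt < 30 kt ⇒ not rapid intensification.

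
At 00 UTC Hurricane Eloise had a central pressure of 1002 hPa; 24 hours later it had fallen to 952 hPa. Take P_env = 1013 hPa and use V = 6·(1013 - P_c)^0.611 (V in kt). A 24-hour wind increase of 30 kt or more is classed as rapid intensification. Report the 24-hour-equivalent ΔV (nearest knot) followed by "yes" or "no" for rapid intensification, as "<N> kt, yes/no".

V₁: ΔP = 11, V ≈ 6 × 11^0.611 ≈ 25.97 kt.
V₂: ΔP = 61, V ≈ 6 × 61^0.611 ≈ 73.96 kt.
ΔV over 24 h = 47.99 kt → 24 h equivalent = 47.99 × 24/24 ≈ 47.99 kt.
48 kt ≥ 30 kt ⇒ rapid intensification.

48 kt, yes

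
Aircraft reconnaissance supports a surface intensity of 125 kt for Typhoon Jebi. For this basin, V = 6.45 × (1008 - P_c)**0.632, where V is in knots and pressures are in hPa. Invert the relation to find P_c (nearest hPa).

899 hPa

ΔP = (V / 6.45)^(1/0.632) = (125/6.45)^1.582.
125/6.45 = 19.380; 19.380^1.582 ≈ 108.88 hPa.
P_c = 1008 − 108.88 = 899.12 ≈ 899 hPa.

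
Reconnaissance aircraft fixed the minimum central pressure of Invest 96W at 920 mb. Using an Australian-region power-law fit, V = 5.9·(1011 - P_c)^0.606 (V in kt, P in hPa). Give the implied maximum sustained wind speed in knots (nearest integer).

91 kt

ΔP = 1011 − 920 = 91 mb.
91^0.606 ≈ 15.388.
V ≈ 5.9 × 15.388 ≈ 90.8 kt.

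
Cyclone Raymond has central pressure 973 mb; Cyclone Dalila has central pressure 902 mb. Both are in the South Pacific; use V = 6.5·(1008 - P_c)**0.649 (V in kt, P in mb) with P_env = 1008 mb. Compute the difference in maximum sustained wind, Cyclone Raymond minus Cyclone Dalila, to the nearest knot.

Cyclone Raymond: ΔP = 35; V ≈ 6.5 × 35^0.649 ≈ 65.32 kt.
Cyclone Dalila: ΔP = 106; V ≈ 6.5 × 106^0.649 ≈ 134.07 kt.
Difference ≈ 65.32 − 134.07 = -68.75 → -69 kt.

-69 kt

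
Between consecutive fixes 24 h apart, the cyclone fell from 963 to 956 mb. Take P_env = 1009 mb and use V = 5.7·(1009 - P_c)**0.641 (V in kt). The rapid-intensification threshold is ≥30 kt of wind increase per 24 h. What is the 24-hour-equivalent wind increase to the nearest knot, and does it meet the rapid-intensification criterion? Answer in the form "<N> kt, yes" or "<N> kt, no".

V₁: ΔP = 46, V ≈ 5.7 × 46^0.641 ≈ 66.33 kt.
V₂: ΔP = 53, V ≈ 5.7 × 53^0.641 ≈ 72.63 kt.
ΔV over 24 h = 6.30 kt → 24 h equivalent = 6.30 × 24/24 ≈ 6.30 kt.
6 kt < 30 kt ⇒ not rapid intensification.

6 kt, no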